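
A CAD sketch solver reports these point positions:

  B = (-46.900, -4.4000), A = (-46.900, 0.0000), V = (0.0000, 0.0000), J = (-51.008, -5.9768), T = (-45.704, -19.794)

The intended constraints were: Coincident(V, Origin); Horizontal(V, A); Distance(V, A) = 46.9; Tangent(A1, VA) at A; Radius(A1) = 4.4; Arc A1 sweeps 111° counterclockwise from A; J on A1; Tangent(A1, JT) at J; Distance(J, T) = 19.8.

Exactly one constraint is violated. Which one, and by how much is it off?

Distance(J, T) = 19.8 — off by 5.00.

V = (0.00, 0.00) ✓; V.y = 0.00, A.y = 0.00 ✓; |VA| = 46.90 ✓; ∠(BA, AV) = 90.00° ✓; |BA| = 4.400 ✓; bearing(B→J) − bearing(B→A) = 111.0° ✓; |BJ| = 4.400 ✓; ∠(BJ, JT) = 90.00° ✓; |JT| = 14.80 ✗.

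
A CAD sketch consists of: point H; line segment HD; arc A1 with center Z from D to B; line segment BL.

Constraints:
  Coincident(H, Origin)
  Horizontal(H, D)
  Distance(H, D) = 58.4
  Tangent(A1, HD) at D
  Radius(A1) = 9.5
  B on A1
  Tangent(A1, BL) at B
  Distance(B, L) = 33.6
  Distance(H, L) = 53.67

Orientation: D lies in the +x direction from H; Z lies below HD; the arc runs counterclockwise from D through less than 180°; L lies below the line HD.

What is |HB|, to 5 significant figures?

49.862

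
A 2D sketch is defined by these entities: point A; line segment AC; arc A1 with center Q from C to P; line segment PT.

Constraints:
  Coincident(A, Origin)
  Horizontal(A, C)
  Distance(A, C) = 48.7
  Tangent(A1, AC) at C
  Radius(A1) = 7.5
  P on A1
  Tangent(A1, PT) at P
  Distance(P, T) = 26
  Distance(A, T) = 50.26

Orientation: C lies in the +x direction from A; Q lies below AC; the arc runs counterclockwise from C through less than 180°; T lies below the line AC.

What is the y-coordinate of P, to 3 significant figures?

-6.66

Checks: ∠(QC, CA) = 90.00° ✓; |QP| = 7.500 ✓; ∠(QP, PT) = 90.00° ✓; |PT| = 26.00 ✓; |AT| = 50.26 ✓.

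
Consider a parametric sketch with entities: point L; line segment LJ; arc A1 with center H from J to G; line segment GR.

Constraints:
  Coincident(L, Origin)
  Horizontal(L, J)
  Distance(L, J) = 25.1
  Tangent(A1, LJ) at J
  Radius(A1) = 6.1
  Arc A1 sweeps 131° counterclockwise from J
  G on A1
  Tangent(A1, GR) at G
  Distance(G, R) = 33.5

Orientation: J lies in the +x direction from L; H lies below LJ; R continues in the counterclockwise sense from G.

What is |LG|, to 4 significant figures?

22.85

L is at the origin; LJ is horizontal with |LJ| = 25.1 and J on the +x side, so J = (25.10, 0.000). Since A1 is tangent to LJ there, HJ ⟂ LJ, so H = J + (0, -6.1) = (25.10, -6.100). On A1, J sits at bearing 90° from H; a 131° counterclockwise sweep puts G at bearing 221°, so G = H + 6.1·(cos 221°, sin 221°) = (20.50, -10.10). Then |LG| = |G − L| = 22.85.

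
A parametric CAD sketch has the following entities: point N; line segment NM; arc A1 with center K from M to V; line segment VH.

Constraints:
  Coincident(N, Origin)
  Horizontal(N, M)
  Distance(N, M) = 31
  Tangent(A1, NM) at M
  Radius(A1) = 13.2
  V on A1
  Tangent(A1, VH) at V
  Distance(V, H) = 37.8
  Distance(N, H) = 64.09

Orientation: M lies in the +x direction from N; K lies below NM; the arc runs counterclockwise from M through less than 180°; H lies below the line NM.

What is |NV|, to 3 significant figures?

27.1

Checks: N.y = 0.00, M.y = 0.00 ✓; |KV| = 13.20 ✓; ∠(KV, VH) = 90.00° ✓; |VH| = 37.80 ✓; |NH| = 64.09 ✓.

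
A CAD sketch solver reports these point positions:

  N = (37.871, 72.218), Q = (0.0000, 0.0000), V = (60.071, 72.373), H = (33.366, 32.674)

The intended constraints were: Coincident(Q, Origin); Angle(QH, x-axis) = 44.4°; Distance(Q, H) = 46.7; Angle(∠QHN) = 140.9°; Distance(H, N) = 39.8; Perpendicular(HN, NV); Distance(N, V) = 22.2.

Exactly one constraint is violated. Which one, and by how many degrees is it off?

Perpendicular(HN, NV) — off by 6.90°.

Q = (0.00, 0.00) ✓; QH at 44.40° ✓; |QH| = 46.70 ✓; ∠QHN = 140.9° ✓; |HN| = 39.80 ✓; ∠(HN, NV) = 83.10° ✗; |NV| = 22.20 ✓.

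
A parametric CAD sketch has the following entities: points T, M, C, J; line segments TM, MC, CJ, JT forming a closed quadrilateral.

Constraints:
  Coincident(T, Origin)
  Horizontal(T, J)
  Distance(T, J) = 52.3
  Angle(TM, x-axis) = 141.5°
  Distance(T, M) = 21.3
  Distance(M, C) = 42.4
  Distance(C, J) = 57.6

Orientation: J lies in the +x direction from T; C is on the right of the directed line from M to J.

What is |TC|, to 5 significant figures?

25.459

Checks: T = (0.00, 0.00) ✓; |MC| = 42.40 ✓; |CJ| = 57.60 ✓.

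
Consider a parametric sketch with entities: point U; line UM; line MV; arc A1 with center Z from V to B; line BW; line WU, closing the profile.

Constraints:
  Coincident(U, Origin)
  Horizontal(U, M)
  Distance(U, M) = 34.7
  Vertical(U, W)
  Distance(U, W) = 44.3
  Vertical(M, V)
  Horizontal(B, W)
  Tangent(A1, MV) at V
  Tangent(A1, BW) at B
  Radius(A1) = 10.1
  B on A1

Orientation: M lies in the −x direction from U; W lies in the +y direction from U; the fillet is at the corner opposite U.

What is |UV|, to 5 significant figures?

48.721

U is at the origin; U and M share the same y with |UM| = 34.7 and M on the −x side, so M = (-34.700, 0.0000). UW is vertical with |UW| = 44.3 and W on the +y side, so W = (0.0000, 44.300). The virtual corner opposite U is at (-34.700, 44.300). A1 meets MV tangentially, so ZV is at right angles to MV and the tangent condition forces ZB to be normal to BW, with radius 10.1, so the center Z sits 10.1 in from both sides at Z = (-24.600, 34.200). That places the tangent points at V = (-34.700, 34.200) on MV and B = (-24.600, 44.300) on BW. Then |UV| = |V − U| = 48.721.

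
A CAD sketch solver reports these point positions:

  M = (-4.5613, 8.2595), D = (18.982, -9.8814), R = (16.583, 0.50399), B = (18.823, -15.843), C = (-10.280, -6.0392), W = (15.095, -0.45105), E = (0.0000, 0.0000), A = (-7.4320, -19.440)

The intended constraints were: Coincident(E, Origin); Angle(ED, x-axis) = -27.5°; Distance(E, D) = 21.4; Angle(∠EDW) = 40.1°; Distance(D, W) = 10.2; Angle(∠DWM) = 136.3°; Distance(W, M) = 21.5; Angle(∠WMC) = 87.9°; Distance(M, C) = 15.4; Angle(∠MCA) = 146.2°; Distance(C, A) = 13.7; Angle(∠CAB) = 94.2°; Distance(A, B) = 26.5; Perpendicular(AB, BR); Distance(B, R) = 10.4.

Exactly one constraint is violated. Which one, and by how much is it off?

Distance(B, R) = 10.4 — off by 6.10.

E = (0.00, 0.00) ✓; ED at -27.50° ✓; |ED| = 21.40 ✓; ∠EDW = 40.10° ✓; |DW| = 10.20 ✓; ∠DWM = 136.3° ✓; |WM| = 21.50 ✓; ∠WMC = 87.90° ✓; |MC| = 15.40 ✓; ∠MCA = 146.2° ✓; |CA| = 13.70 ✓; ∠CAB = 94.20° ✓; |AB| = 26.50 ✓; ∠(AB, BR) = 90.00° ✓; |BR| = 16.50 ✗.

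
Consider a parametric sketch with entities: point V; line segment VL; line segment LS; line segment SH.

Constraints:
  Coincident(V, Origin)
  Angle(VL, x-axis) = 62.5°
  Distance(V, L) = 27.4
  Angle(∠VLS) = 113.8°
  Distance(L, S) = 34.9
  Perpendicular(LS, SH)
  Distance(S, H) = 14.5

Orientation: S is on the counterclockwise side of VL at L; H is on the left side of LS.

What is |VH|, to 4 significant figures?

47.16

∠VLS = 113.8°, so LS runs at 62.5° + (180° − 113.8°) = 128.7° from the x-axis; with |LS| = 34.9, S = L + 34.9·(cos 128.7°, sin 128.7°) = (-9.169, 51.54). LS ⟂ SH; with |SH| = 14.5 on the left of LS, H = S + 14.5·(-0.7804, -0.6252) = (-20.49, 42.48). Then |VH| = |H − V| = 47.16.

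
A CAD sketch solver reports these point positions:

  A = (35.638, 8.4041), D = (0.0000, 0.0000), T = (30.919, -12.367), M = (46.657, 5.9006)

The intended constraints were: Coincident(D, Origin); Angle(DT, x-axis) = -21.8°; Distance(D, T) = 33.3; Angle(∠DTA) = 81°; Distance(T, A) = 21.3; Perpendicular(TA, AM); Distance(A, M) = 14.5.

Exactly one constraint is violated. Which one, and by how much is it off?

Distance(A, M) = 14.5 — off by 3.20.

D = (0.00, 0.00) ✓; DT at -21.80° ✓; |DT| = 33.30 ✓; ∠DTA = 81.00° ✓; |TA| = 21.30 ✓; ∠(TA, AM) = 90.00° ✓; |AM| = 11.30 ✗.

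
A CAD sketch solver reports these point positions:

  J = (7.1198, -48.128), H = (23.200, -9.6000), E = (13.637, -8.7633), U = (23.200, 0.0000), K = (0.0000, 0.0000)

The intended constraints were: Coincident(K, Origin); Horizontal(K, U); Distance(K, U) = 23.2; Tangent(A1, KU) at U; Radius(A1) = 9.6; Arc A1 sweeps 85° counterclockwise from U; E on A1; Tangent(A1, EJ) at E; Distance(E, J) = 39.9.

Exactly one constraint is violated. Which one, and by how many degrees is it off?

Tangent(A1, EJ) at E — off by 4.40°.

K = (0.00, 0.00) ✓; K.y = 0.00, U.y = 0.00 ✓; |KU| = 23.20 ✓; ∠(HU, UK) = 90.00° ✓; |HU| = 9.600 ✓; bearing(H→E) − bearing(H→U) = 85.00° ✓; |HE| = 9.600 ✓; ∠(HE, EJ) = 94.40° ✗; |EJ| = 39.90 ✓.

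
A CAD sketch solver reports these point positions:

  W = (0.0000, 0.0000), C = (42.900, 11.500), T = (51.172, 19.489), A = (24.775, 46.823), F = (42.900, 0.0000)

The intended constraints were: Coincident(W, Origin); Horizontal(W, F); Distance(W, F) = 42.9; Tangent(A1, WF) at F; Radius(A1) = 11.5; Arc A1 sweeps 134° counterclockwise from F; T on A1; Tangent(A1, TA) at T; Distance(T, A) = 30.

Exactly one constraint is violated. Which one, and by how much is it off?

Distance(T, A) = 30 — off by 8.00.

W = (0.00, 0.00) ✓; W.y = 0.00, F.y = 0.00 ✓; |WF| = 42.90 ✓; ∠(CF, FW) = 90.00° ✓; |CF| = 11.50 ✓; bearing(C→T) − bearing(C→F) = 134.0° ✓; |CT| = 11.50 ✓; ∠(CT, TA) = 90.00° ✓; |TA| = 38.00 ✗.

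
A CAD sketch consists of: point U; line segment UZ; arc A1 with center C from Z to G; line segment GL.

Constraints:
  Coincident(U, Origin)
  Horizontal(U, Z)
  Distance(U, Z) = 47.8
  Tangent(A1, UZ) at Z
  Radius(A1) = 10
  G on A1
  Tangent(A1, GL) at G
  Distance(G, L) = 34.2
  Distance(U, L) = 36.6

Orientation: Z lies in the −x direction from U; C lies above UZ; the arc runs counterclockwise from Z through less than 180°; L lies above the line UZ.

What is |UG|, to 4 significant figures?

40.03

U is at the origin; U and Z share the same y with |UZ| = 47.8 and Z on the −x side, so Z = (-47.80, 0.000). Since A1 is tangent to UZ there, CZ ⟂ UZ, so C = Z + (0, 10) = (-47.80, 10.00). Since CG ⟂ GL (tangency), |CL| = √(10.0² + 34.2²) = 35.63 regardless of where G sits on A1. So L lies on both circle(U, 36.6) and circle(C, 35.63); the above-UZ intersection is L = (-19.15, 31.19). G is the foot of the tangent from L: G = (-39.84, 3.952).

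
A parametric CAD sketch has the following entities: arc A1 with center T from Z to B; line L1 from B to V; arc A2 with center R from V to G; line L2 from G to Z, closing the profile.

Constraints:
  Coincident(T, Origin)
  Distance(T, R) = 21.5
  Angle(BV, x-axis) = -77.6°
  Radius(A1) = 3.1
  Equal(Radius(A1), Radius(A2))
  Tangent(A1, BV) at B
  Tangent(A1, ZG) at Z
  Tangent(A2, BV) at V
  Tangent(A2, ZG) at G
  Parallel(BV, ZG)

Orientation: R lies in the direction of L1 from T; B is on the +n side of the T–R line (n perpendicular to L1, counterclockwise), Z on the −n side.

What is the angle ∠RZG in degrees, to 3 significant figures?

8.20°

Tangency of A1 to both parallel lines with radius 3.1 puts B and Z at T ± 3.1·n: B = (3.03, 0.666), Z = (-3.03, -0.666). Equal radii place V and G the same way about R: V = R + 3.1·n = (7.64, -20.3), G = R − 3.1·n = (1.59, -21.7). Then cos ∠RZG = ZR·ZG / (|ZR||ZG|), giving 8.20°.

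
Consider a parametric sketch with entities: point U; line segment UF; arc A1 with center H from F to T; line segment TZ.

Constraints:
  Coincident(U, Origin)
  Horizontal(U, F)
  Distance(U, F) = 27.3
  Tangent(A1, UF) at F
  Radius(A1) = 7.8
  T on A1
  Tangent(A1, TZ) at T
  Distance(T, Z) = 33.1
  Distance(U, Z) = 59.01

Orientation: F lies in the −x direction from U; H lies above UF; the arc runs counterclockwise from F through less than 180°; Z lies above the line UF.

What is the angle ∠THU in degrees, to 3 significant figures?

65.2°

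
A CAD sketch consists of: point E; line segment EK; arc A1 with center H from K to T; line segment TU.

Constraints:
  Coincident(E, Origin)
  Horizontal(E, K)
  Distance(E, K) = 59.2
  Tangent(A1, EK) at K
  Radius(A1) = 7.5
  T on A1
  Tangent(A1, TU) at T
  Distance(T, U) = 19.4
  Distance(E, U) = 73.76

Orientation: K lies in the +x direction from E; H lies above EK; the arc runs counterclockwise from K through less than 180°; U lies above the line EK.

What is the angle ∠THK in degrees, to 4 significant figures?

82.70°

Checks: ∠(HK, KE) = 90.00° ✓; |HT| = 7.500 ✓; ∠(HT, TU) = 90.00° ✓; |TU| = 19.40 ✓; |EU| = 73.76 ✓.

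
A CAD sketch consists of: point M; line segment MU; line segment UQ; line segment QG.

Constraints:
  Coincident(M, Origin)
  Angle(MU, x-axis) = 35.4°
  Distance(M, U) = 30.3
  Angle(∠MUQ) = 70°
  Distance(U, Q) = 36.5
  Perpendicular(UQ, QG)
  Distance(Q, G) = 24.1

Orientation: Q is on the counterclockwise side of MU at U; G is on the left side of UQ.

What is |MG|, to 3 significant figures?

26.5

M is at the origin; MU runs at 35.4° with length 30.3, so U = 30.3·(cos 35.4°, sin 35.4°) = (24.7, 17.6). ∠MUQ = 70.0°, so UQ runs at 35.4° + (180° − 70.0°) = 145° from the x-axis; with |UQ| = 36.5, Q = U + 36.5·(cos 145°, sin 145°) = (-5.35, 38.3). UQ is perpendicular to QG; with |QG| = 24.1 on the left of UQ, G = Q + 24.1·(-0.568, -0.823) = (-19.0, 18.4). Then |MG| = |G − M| = 26.5.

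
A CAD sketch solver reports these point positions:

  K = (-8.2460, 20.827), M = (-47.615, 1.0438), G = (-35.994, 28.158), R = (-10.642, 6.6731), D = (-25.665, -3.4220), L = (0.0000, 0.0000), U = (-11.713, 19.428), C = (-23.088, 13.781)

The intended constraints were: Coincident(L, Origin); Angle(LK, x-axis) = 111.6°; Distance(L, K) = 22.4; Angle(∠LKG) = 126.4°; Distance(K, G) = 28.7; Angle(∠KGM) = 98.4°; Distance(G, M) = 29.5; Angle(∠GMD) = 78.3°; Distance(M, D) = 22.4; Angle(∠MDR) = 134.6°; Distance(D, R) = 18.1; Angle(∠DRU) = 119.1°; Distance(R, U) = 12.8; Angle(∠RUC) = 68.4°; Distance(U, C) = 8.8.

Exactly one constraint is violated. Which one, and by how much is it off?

Distance(U, C) = 8.8 — off by 3.90.

L = (0.00, 0.00) ✓; LK at 111.6° ✓; |LK| = 22.40 ✓; ∠LKG = 126.4° ✓; |KG| = 28.70 ✓; ∠KGM = 98.40° ✓; |GM| = 29.50 ✓; ∠GMD = 78.30° ✓; |MD| = 22.40 ✓; ∠MDR = 134.6° ✓; |DR| = 18.10 ✓; ∠DRU = 119.1° ✓; |RU| = 12.80 ✓; ∠RUC = 68.40° ✓; |UC| = 12.70 ✗.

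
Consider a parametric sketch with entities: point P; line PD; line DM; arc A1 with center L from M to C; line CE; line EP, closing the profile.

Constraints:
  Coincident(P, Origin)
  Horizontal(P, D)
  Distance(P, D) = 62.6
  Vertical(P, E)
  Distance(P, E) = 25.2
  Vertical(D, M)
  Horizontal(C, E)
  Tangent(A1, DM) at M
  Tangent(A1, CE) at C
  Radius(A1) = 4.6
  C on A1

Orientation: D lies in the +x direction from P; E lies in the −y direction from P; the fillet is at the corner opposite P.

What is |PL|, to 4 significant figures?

61.55

P is at the origin; PD is horizontal with |PD| = 62.6 and D on the +x side, so D = (62.60, 0.000). PE is vertical with |PE| = 25.2 and E on the −y side, so E = (0.000, -25.20). The virtual corner opposite P is at (62.60, -25.20). The tangent condition forces LM to be normal to DM and since A1 is tangent to CE there, LC ⟂ CE, with radius 4.6, so the center L sits 4.6 in from both sides at L = (58.00, -20.60). Then |PL| = |L − P| = 61.55.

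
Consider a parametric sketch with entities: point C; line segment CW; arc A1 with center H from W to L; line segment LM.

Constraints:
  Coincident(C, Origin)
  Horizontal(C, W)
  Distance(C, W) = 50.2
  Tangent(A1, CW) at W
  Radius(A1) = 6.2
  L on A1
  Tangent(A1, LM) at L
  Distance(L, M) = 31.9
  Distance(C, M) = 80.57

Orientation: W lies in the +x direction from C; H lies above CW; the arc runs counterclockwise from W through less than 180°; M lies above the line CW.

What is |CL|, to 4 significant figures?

54.77

C is at the origin; CW is horizontal with |CW| = 50.2 and W on the +x side, so W = (50.20, 0.000). Since A1 is tangent to CW there, HW ⟂ CW, so H = W + (0, 6.2) = (50.20, 6.200). Since HL ⟂ LM (tangency), |HM| = √(6.2² + 31.9²) = 32.50 regardless of where L sits on A1. So M lies on both circle(C, 80.57) and circle(H, 32.50); the above-CW intersection is M = (76.50, 25.29). L is the foot of the tangent from M: L = (54.73, 1.970).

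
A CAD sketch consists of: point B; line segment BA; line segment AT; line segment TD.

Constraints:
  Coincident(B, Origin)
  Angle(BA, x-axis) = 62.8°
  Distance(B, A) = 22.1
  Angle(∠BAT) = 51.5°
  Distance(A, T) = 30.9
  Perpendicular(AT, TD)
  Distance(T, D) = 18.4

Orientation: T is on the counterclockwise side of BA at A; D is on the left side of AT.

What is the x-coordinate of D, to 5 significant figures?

-16.594

B is at the origin; BA runs at 62.8° with length 22.1, so A = 22.1·(cos 62.8°, sin 62.8°) = (10.102, 19.656). ∠BAT = 51.5°, so AT runs at 62.8° + (180° − 51.5°) = 191.30° from the x-axis; with |AT| = 30.9, T = A + 30.9·(cos 191.30°, sin 191.30°) = (-20.199, 13.601). AT is perpendicular to TD; with |TD| = 18.4 on the left of AT, D = T + 18.4·(0.19595, -0.98061) = (-16.594, -4.4419). So D.x = -16.594.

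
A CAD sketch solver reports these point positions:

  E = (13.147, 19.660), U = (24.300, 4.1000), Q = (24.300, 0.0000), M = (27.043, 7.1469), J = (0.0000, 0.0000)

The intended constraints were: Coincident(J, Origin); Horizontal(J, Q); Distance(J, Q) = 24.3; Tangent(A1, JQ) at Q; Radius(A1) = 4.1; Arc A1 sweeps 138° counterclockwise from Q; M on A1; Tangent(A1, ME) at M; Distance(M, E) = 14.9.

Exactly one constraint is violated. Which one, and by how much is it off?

Distance(M, E) = 14.9 — off by 3.80.

J = (0.00, 0.00) ✓; J.y = 0.00, Q.y = 0.00 ✓; |JQ| = 24.30 ✓; ∠(UQ, QJ) = 90.00° ✓; |UQ| = 4.100 ✓; bearing(U→M) − bearing(U→Q) = 138.0° ✓; |UM| = 4.100 ✓; ∠(UM, ME) = 90.01° ✓; |ME| = 18.70 ✗.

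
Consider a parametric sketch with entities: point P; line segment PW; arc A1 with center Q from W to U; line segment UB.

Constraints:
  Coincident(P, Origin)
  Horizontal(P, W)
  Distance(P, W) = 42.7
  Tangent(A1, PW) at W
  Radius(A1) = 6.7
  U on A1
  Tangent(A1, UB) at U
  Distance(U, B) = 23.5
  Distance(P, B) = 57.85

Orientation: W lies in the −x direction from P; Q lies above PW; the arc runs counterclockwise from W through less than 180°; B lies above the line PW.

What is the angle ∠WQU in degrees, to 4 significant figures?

121.7°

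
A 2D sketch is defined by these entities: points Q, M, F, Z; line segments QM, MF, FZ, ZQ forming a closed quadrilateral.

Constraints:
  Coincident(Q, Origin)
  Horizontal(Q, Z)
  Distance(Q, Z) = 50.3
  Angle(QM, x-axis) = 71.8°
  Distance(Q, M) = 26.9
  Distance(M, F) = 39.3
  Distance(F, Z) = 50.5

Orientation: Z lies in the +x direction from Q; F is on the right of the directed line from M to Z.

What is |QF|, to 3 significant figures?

13.2

Checks: |MF| = 39.30 ✓; |FZ| = 50.50 ✓.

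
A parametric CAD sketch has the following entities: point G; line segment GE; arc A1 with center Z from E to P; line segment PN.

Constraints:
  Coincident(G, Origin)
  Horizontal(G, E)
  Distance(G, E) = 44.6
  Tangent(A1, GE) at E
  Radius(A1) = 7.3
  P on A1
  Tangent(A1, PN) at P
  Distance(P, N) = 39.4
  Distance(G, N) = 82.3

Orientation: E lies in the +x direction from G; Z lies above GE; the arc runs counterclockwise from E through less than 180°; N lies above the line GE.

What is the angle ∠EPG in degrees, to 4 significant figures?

22.09°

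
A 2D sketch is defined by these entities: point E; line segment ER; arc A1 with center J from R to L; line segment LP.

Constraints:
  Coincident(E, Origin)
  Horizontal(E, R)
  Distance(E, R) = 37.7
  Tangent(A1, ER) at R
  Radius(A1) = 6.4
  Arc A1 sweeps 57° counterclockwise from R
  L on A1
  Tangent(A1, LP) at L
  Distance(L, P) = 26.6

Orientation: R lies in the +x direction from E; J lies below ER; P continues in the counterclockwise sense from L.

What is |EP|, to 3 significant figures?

30.9

E is at the origin; ER is horizontal with |ER| = 37.7 and R on the +x side, so R = (37.7, 0.00). The tangent condition forces JR to be normal to ER, so J = R + (0, -6.4) = (37.7, -6.40). On A1, R sits at bearing 90° from J; a 57° counterclockwise sweep puts L at bearing 147°, so L = J + 6.4·(cos 147°, sin 147°) = (32.3, -2.91). Tangency of A1 to LP means the radius JL is perpendicular to LP, so LP runs along (−sin 147°, cos 147°); with |LP| = 26.6, P = (17.8, -25.2). Then |EP| = |P − E| = 30.9.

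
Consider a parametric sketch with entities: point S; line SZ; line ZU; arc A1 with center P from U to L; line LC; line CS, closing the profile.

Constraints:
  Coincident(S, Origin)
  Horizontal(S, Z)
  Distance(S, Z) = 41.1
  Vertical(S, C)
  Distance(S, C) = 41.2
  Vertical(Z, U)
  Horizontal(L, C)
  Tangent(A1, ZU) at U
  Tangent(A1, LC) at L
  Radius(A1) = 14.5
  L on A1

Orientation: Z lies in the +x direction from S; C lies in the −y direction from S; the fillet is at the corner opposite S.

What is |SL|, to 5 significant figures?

49.041

S is at the origin; SZ is horizontal with |SZ| = 41.1 and Z on the +x side, so Z = (41.100, 0.0000). SC is vertical with |SC| = 41.2 and C on the −y side, so C = (0.0000, -41.200). The virtual corner opposite S is at (41.100, -41.200). Tangency of A1 to ZU means the radius PU is perpendicular to ZU and the tangent condition forces PL to be normal to LC, with radius 14.5, so the center P sits 14.5 in from both sides at P = (26.600, -26.700). That places the tangent points at U = (41.100, -26.700) on ZU and L = (26.600, -41.200) on LC. Then |SL| = |L − S| = 49.041.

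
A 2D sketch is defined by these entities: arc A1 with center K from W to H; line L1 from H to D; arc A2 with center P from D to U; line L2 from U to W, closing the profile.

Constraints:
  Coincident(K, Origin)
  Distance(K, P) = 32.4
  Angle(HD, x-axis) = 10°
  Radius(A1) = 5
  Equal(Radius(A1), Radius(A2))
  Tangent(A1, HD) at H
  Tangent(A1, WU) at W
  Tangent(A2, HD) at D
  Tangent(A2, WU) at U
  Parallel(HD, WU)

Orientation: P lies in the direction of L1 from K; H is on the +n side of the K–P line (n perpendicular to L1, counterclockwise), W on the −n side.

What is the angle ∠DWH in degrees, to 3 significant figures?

72.8°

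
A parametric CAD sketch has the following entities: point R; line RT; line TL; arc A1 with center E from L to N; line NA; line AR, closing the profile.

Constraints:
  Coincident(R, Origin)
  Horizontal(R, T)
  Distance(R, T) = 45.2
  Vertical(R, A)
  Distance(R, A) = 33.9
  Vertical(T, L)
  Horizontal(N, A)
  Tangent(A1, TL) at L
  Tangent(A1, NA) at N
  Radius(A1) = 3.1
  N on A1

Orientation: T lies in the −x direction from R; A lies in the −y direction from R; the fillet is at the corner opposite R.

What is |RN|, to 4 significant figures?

54.05

R is at the origin; R and T share the same y with |RT| = 45.2 and T on the −x side, so T = (-45.20, 0.000). RA is vertical with |RA| = 33.9 and A on the −y side, so A = (0.000, -33.90). The virtual corner opposite R is at (-45.20, -33.90). Since A1 is tangent to TL there, EL ⟂ TL and A1 meets NA tangentially, so EN is at right angles to NA, with radius 3.1, so the center E sits 3.1 in from both sides at E = (-42.10, -30.80). That places the tangent points at L = (-45.20, -30.80) on TL and N = (-42.10, -33.90) on NA. Then |RN| = |N − R| = 54.05.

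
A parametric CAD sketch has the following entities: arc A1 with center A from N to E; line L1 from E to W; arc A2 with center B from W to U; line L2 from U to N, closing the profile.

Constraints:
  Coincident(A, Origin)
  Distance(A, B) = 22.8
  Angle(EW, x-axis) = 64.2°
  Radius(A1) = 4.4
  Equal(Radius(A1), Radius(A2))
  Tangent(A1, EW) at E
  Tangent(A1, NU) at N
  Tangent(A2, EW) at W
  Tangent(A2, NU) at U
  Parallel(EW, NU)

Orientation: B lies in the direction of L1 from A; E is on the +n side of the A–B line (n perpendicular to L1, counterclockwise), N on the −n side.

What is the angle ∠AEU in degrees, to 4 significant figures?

68.90°

Tangency of A1 to both parallel lines with radius 4.4 puts E and N at A ± 4.4·n: E = (-3.961, 1.915), N = (3.961, -1.915). Equal radii place W and U the same way about B: W = B + 4.4·n = (5.962, 22.44), U = B − 4.4·n = (13.88, 18.61). Then cos ∠AEU = EA·EU / (|EA||EU|), giving 68.90°.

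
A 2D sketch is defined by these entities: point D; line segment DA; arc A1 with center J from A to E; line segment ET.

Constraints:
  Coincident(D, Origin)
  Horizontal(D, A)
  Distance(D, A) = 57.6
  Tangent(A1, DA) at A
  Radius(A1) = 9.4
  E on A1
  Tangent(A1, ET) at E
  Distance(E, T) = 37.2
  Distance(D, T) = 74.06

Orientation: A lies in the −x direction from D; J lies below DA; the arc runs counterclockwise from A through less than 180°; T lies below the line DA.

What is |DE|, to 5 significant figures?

67.712

Checks: ∠(JA, AD) = 90.00° ✓; |JE| = 9.400 ✓; ∠(JE, ET) = 90.00° ✓; |ET| = 37.20 ✓; |DT| = 74.06 ✓.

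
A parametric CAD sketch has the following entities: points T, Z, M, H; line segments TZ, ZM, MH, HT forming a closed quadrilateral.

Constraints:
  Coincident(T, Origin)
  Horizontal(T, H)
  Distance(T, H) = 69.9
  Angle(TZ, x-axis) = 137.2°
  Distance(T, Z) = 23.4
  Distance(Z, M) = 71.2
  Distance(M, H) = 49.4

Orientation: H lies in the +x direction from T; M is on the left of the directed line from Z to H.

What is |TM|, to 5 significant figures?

65.419

T is at the origin; TH is horizontal with |TH| = 69.9 and H in +x, so H = (69.9, 0). TZ runs at 137.2° with |TZ| = 23.4, so Z = (-17.169, 15.899). M is determined by |ZM| = 71.2 and |MH| = 49.4 together: it lies at the intersection of circle(Z, 71.2) and circle(H, 49.4). With |ZH| = 88.509, the foot of the radical line on ZH is 59.107 from Z and the perpendicular offset is √(71.2² − 59.107²) = 39.697. Taking the left-of-ZH solution: M = (48.107, 44.333).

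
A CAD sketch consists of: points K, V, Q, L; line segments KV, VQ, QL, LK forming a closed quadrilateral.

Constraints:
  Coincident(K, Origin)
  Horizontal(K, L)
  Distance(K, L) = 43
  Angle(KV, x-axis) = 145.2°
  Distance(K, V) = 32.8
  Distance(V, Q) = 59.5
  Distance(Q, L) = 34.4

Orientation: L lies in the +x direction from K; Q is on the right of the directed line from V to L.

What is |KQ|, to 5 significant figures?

27.456

K is at the origin; KL is horizontal with |KL| = 43.0 and L in +x, so L = (43.0, 0). KV runs at 145.2° with |KV| = 32.8, so V = (-26.934, 18.719). Q is determined by |VQ| = 59.5 and |QL| = 34.4 together: it lies at the intersection of circle(V, 59.5) and circle(L, 34.4). With |VL| = 72.396, the foot of the radical line on VL is 52.476 from V and the perpendicular offset is √(59.5² − 52.476²) = 28.046. Taking the right-of-VL solution: Q = (16.506, -21.941).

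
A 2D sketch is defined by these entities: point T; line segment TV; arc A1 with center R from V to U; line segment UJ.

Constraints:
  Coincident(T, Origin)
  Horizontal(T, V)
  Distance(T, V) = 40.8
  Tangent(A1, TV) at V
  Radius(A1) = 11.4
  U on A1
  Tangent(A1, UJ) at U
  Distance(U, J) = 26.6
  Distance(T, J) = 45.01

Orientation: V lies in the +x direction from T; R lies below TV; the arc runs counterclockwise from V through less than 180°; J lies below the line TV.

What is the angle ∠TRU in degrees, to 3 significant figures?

8.88°

Checks: |RU| = 11.40 ✓; ∠(RU, UJ) = 90.00° ✓; |UJ| = 26.60 ✓; |TJ| = 45.01 ✓.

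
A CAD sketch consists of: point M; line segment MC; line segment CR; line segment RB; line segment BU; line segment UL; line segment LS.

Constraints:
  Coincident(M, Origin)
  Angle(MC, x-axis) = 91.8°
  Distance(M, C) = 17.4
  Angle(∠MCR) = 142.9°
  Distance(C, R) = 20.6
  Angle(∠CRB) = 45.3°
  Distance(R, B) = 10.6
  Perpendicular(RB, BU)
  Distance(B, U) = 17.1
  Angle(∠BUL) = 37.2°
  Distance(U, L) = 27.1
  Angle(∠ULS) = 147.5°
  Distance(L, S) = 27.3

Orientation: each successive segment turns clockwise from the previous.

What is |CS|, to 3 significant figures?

51.5

∠BUL = 37.2° gives UL at 47.2° from the x-axis; with |UL| = 27.1, L = (14.8, 40.7). ∠ULS = 147.5° gives LS at 14.7° from the x-axis; with |LS| = 27.3, S = (41.2, 47.6). Then |CS| = |S − C| = 51.5.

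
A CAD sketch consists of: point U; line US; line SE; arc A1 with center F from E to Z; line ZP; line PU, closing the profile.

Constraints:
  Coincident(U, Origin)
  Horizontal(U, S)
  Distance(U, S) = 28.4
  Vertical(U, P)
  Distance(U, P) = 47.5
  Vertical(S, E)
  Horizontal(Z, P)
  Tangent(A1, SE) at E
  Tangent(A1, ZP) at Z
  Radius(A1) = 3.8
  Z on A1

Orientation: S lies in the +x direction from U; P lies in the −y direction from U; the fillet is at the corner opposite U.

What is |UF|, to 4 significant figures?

50.15

U is at the origin; US is horizontal with |US| = 28.4 and S on the +x side, so S = (28.40, 0.000). UP is vertical with |UP| = 47.5 and P on the −y side, so P = (0.000, -47.50). The virtual corner opposite U is at (28.40, -47.50). Tangency of A1 to SE means the radius FE is perpendicular to SE and the tangent condition forces FZ to be normal to ZP, with radius 3.8, so the center F sits 3.8 in from both sides at F = (24.60, -43.70). Then |UF| = |F − U| = 50.15.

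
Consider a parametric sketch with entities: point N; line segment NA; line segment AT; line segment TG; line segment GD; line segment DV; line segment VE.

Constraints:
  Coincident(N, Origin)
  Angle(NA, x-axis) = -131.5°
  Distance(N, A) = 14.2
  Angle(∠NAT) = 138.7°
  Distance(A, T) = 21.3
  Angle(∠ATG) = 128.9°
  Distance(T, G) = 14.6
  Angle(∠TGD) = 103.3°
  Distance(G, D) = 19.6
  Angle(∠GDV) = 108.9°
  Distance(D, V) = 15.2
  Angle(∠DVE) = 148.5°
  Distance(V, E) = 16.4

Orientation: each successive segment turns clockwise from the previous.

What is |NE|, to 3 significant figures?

4.29

N is at the origin; NA runs at -131.5° with length 14.2, so A = (-9.41, -10.6). ∠NAT = 138.7° gives AT at -173° from the x-axis; with |AT| = 21.3, T = (-30.5, -13.3). ∠ATG = 128.9° gives TG at 136° from the x-axis; with |TG| = 14.6, G = (-41.1, -3.18). ∠TGD = 103.3° gives GD at 59.4° from the x-axis; with |GD| = 19.6, D = (-31.1, 13.7). ∠GDV = 108.9° gives DV at -11.7° from the x-axis; with |DV| = 15.2, V = (-16.2, 10.6). ∠DVE = 148.5° gives VE at -43.2° from the x-axis; with |VE| = 16.4, E = (-4.24, -0.619). Then |NE| = |E − N| = 4.29.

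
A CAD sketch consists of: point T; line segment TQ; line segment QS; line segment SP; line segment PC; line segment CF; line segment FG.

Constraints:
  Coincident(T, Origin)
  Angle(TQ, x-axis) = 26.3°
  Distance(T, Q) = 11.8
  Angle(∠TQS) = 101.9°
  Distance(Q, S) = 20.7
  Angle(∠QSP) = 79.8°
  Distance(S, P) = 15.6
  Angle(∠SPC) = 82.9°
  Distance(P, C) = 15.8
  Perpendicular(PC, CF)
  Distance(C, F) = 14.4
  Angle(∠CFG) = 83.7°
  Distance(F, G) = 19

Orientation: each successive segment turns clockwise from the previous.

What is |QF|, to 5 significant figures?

7.7763

T is at the origin; TQ runs at 26.3° with length 11.8, so Q = (10.579, 5.2282). ∠TQS = 101.9° gives QS at -51.800° from the x-axis; with |QS| = 20.7, S = (23.380, -11.039). ∠QSP = 79.8° gives SP at -152.00° from the x-axis; with |SP| = 15.6, P = (9.6056, -18.363). ∠SPC = 82.9° gives PC at 110.90° from the x-axis; with |PC| = 15.8, C = (3.9692, -3.6023). PC ⟂ CF, so CF runs at 20.900°; with |CF| = 14.4, F = (17.422, 1.5347). Then |QF| = |F − Q| = 7.7763.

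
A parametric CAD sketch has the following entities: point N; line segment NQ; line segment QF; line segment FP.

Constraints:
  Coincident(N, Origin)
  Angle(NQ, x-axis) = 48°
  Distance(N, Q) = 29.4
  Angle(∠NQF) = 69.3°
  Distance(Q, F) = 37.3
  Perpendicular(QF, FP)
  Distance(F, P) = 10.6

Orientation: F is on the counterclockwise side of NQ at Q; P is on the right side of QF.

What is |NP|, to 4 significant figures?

46.65

N is at the origin; NQ runs at 48.0° with length 29.4, so Q = 29.4·(cos 48.0°, sin 48.0°) = (19.67, 21.85). ∠NQF = 69.3°, so QF runs at 48.0° + (180° − 69.3°) = 158.7° from the x-axis; with |QF| = 37.3, F = Q + 37.3·(cos 158.7°, sin 158.7°) = (-15.08, 35.40). QF is perpendicular to FP; with |FP| = 10.6 on the right of QF, P = F + 10.6·(0.3633, 0.9317) = (-11.23, 45.27). Then |NP| = |P − N| = 46.65.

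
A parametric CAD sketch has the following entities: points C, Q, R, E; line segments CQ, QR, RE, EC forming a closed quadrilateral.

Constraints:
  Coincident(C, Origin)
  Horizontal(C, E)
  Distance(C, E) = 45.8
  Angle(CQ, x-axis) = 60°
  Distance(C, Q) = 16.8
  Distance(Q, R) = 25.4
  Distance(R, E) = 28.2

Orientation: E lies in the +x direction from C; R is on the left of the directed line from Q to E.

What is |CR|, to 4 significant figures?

40.11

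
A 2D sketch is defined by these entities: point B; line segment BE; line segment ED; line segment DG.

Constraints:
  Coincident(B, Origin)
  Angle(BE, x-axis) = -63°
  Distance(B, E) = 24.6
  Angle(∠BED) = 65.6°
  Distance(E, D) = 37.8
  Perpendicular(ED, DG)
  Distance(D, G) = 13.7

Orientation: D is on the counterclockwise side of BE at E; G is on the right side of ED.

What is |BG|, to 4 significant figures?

45.47

B is at the origin; BE runs at -63.0° with length 24.6, so E = 24.6·(cos -63.0°, sin -63.0°) = (11.17, -21.92). ∠BED = 65.6°, so ED runs at -63.0° + (180° − 65.6°) = 51.40° from the x-axis; with |ED| = 37.8, D = E + 37.8·(cos 51.40°, sin 51.40°) = (34.75, 7.623). ED is perpendicular to DG; with |DG| = 13.7 on the right of ED, G = D + 13.7·(0.7815, -0.6239) = (45.46, -0.9244). Then |BG| = |G − B| = 45.47.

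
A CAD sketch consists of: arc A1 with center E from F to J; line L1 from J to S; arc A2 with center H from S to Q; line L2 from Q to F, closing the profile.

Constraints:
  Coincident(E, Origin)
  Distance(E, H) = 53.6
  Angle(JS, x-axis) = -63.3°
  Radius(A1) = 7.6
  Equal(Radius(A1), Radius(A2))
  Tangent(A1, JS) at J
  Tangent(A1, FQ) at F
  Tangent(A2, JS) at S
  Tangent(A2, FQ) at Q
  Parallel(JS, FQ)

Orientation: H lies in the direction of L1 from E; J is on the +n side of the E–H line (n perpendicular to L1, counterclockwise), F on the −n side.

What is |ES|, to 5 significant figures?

54.136

Tangency of A1 to both parallel lines with radius 7.6 puts J and F at E ± 7.6·n: J = (6.7896, 3.4148), F = (-6.7896, -3.4148). Equal radii place S and Q the same way about H: S = H + 7.6·n = (30.873, -44.470), Q = H − 7.6·n = (17.294, -51.300). Then |ES| = |S − E| = 54.136.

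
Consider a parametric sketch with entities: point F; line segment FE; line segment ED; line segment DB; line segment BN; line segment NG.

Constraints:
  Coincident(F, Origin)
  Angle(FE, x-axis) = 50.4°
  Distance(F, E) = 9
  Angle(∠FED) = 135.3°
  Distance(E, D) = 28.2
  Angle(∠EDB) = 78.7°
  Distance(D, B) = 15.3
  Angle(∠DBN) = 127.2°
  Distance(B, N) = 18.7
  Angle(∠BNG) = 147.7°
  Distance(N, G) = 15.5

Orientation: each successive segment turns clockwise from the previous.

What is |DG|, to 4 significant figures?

41.24

F is at the origin; FE runs at 50.4° with length 9.0, so E = (5.737, 6.935). ∠FED = 135.3° gives ED at 5.700° from the x-axis; with |ED| = 28.2, D = (33.80, 9.735). ∠EDB = 78.7° gives DB at -95.60° from the x-axis; with |DB| = 15.3, B = (32.30, -5.492). ∠DBN = 127.2° gives BN at -148.4° from the x-axis; with |BN| = 18.7, N = (16.38, -15.29). ∠BNG = 147.7° gives NG at 179.3° from the x-axis; with |NG| = 15.5, G = (0.8782, -15.10). Then |DG| = |G − D| = 41.24.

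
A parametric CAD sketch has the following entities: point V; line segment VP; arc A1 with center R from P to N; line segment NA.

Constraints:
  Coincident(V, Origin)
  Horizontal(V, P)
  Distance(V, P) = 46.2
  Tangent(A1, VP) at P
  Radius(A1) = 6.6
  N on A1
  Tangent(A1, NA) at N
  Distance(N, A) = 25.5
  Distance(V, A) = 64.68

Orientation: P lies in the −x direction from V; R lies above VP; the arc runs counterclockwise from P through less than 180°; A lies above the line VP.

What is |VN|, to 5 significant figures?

42.421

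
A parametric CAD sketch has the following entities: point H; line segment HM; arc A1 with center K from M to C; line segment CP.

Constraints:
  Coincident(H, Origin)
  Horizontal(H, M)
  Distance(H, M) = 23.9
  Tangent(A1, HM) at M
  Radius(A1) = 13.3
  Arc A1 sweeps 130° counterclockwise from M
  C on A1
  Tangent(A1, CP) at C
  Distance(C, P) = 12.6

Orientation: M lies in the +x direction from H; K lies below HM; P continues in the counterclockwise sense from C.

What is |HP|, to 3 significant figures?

38.3

H is at the origin; H and M share the same y with |HM| = 23.9 and M on the +x side, so M = (23.9, 0.00). A1 meets HM tangentially, so KM is at right angles to HM, so K = M + (0, -13.3) = (23.9, -13.3). On A1, M sits at bearing 90° from K; a 130° counterclockwise sweep puts C at bearing 220°, so C = K + 13.3·(cos 220°, sin 220°) = (13.7, -21.8). Since A1 is tangent to CP there, KC ⟂ CP, so CP runs along (−sin 220°, cos 220°); with |CP| = 12.6, P = (21.8, -31.5). Then |HP| = |P − H| = 38.3.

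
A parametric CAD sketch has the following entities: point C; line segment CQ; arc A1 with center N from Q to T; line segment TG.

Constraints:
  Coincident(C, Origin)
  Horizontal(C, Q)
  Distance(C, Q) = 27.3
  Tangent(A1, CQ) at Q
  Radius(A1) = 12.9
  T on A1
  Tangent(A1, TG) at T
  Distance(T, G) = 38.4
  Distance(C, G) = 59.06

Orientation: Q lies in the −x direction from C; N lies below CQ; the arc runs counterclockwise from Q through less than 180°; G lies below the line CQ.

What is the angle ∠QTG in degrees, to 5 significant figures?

124.31°

Checks: ∠(NQ, QC) = 90.00° ✓; |NT| = 12.90 ✓; ∠(NT, TG) = 90.00° ✓; |TG| = 38.40 ✓; |CG| = 59.06 ✓.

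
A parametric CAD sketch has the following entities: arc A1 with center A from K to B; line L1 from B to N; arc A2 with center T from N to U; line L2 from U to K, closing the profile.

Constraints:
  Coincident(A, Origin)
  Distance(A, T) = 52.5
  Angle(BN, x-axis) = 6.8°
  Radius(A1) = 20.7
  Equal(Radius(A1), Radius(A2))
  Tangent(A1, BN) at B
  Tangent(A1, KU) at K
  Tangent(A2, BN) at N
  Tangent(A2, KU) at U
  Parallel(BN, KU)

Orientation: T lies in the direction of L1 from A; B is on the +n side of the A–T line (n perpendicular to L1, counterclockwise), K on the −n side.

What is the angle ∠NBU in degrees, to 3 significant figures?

38.3°

Tangency of A1 to both parallel lines with radius 20.7 puts B and K at A ± 20.7·n: B = (-2.45, 20.6), K = (2.45, -20.6). Equal radii place N and U the same way about T: N = T + 20.7·n = (49.7, 26.8), U = T − 20.7·n = (54.6, -14.3). Then cos ∠NBU = BN·BU / (|BN||BU|), giving 38.3°.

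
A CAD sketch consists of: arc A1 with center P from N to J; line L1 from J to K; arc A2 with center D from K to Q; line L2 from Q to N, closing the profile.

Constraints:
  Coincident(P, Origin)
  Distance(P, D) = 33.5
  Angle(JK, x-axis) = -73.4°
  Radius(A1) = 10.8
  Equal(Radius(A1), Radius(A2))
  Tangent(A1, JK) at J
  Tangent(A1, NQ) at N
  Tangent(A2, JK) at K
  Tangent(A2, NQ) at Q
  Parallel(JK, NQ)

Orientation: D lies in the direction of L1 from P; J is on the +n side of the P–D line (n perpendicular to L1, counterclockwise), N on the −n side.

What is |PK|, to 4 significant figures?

35.20

Tangency of A1 to both parallel lines with radius 10.8 puts J and N at P ± 10.8·n: J = (10.35, 3.085), N = (-10.35, -3.085). Equal radii place K and Q the same way about D: K = D + 10.8·n = (19.92, -29.02), Q = D − 10.8·n = (-0.7793, -35.19). Then |PK| = |K − P| = 35.20.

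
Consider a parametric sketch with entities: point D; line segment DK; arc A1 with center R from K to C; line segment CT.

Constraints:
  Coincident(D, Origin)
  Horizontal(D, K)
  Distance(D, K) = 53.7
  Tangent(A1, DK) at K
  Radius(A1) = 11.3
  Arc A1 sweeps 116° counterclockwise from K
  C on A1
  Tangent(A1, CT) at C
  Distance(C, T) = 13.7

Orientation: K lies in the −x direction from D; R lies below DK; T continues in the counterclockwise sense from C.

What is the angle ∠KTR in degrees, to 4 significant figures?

5.249°

D is at the origin; D and K share the same y with |DK| = 53.7 and K on the −x side, so K = (-53.70, 0.000). A1 meets DK tangentially, so RK is at right angles to DK, so R = K + (0, -11.3) = (-53.70, -11.30). On A1, K sits at bearing 90° from R; a 116° counterclockwise sweep puts C at bearing 206°, so C = R + 11.3·(cos 206°, sin 206°) = (-63.86, -16.25). A1 meets CT tangentially, so RC is at right angles to CT, so CT runs along (−sin 206°, cos 206°); with |CT| = 13.7, T = (-57.85, -28.57). Then cos ∠KTR = TK·TR / (|TK||TR|), giving 5.249°.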